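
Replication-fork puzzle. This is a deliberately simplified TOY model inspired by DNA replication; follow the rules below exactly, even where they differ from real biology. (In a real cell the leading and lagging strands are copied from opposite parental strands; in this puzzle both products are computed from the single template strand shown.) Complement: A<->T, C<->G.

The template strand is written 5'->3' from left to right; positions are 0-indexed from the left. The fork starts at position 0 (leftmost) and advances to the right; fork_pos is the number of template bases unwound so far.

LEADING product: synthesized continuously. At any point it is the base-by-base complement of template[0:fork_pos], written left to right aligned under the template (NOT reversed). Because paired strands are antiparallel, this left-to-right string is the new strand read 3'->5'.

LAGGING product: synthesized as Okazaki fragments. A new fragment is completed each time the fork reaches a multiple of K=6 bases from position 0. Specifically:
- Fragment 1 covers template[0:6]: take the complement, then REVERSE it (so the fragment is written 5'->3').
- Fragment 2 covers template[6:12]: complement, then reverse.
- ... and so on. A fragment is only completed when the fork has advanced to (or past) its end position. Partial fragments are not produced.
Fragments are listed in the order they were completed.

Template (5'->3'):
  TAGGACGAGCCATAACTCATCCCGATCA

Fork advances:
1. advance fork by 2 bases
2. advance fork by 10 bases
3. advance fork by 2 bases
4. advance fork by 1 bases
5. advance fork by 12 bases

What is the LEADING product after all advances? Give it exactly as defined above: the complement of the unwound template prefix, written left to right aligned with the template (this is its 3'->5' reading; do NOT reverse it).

Answer: ATCCTGCTCGGTATTGAGTAGGGCTAG

Derivation:
Step 1: advance 2 -> fork_pos = 0 + 2 = 2.
Step 2: advance 10 -> fork_pos = 2 + 10 = 12.
Step 3: advance 2 -> fork_pos = 12 + 2 = 14.
Step 4: advance 1 -> fork_pos = 14 + 1 = 15.
Step 5: advance 12 -> fork_pos = 15 + 12 = 27.
Unwound prefix: template[0:27] = TAGGACGAGCCATAACTCATCCCGATC
Complement it base by base (A<->T, C<->G), keeping left-to-right order:
  [0:5] TAGGA -> ATCCT
  [5:10] CGAGC -> GCTCG
  [10:15] CATAA -> GTATT
  [15:20] CTCAT -> GAGTA
  [20:25] CCCGA -> GGGCT
  [25:27] TC -> AG
Concatenate: ATCCTGCTCGGTATTGAGTAGGGCTAG (length 27; written aligned with the template, i.e. 3'->5').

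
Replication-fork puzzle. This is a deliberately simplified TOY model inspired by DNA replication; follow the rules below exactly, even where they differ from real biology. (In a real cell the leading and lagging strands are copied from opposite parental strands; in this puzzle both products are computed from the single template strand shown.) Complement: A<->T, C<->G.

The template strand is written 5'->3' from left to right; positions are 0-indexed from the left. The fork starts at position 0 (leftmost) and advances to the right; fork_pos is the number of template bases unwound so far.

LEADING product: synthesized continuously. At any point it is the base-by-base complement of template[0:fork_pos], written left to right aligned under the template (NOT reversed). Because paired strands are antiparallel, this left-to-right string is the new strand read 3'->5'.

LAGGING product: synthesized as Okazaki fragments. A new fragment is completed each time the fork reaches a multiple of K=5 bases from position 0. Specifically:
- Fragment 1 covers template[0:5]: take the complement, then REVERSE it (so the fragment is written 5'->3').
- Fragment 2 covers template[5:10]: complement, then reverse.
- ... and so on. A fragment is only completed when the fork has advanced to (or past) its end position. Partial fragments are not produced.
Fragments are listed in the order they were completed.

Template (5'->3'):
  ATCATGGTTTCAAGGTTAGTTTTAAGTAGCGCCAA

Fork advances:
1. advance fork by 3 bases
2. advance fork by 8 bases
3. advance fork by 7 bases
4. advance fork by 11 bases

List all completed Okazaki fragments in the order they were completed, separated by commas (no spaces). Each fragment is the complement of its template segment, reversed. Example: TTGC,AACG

Answer: ATGAT,AAACC,CCTTG,ACTAA,TTAAA

Derivation:
Step 1: advance 3 -> fork_pos = 0 + 3 = 3. Next multiple of 5 is 5 (not reached); still 0 fragment(s).
Step 2: advance 8 -> fork_pos = 3 + 8 = 11. Reached multiple(s) of 5: 5, 10 -> fragments 1-2 completed (2 total).
Step 3: advance 7 -> fork_pos = 11 + 7 = 18. Reached multiple(s) of 5: 15 -> fragment 3 completed (3 total).
Step 4: advance 11 -> fork_pos = 18 + 11 = 29. Reached multiple(s) of 5: 20, 25 -> fragments 4-5 completed (5 total).
Final fork_pos = 29, so 5 fragment(s) are complete. Build each: template segment -> complement -> reverse.
Fragment 1: template[0:5] = ATCAT -> complement TAGTA -> reversed ATGAT
Fragment 2: template[5:10] = GGTTT -> complement CCAAA -> reversed AAACC
Fragment 3: template[10:15] = CAAGG -> complement GTTCC -> reversed CCTTG
Fragment 4: template[15:20] = TTAGT -> complement AATCA -> reversed ACTAA
Fragment 5: template[20:25] = TTTAA -> complement AAATT -> reversed TTAAA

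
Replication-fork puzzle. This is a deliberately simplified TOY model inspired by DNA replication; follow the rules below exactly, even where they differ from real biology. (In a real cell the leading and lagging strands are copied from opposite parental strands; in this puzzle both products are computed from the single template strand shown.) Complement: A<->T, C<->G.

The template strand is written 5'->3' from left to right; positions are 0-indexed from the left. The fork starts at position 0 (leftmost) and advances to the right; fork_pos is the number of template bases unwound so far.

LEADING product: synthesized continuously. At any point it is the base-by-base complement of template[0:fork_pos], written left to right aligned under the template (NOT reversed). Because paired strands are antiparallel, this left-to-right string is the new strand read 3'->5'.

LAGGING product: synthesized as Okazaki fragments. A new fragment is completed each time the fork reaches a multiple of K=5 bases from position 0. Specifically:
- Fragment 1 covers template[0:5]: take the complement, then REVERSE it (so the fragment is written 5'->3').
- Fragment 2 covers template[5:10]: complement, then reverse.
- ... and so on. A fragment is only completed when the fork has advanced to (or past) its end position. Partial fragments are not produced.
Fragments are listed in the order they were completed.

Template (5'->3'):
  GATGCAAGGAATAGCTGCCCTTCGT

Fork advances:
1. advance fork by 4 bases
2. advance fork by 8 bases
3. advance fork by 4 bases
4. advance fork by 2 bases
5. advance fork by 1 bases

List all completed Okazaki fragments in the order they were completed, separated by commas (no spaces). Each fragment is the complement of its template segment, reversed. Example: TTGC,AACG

Answer: GCATC,TCCTT,GCTAT

Derivation:
Step 1: advance 4 -> fork_pos = 0 + 4 = 4. Next multiple of 5 is 5 (not reached); still 0 fragment(s).
Step 2: advance 8 -> fork_pos = 4 + 8 = 12. Reached multiple(s) of 5: 5, 10 -> fragments 1-2 completed (2 total).
Step 3: advance 4 -> fork_pos = 12 + 4 = 16. Reached multiple(s) of 5: 15 -> fragment 3 completed (3 total).
Step 4: advance 2 -> fork_pos = 16 + 2 = 18. Next multiple of 5 is 20 (not reached); still 3 fragment(s).
Step 5: advance 1 -> fork_pos = 18 + 1 = 19. Next multiple of 5 is 20 (not reached); still 3 fragment(s).
Final fork_pos = 19, so 3 fragment(s) are complete. Build each: template segment -> complement -> reverse.
Fragment 1: template[0:5] = GATGC -> complement CTACG -> reversed GCATC
Fragment 2: template[5:10] = AAGGA -> complement TTCCT -> reversed TCCTT
Fragment 3: template[10:15] = ATAGC -> complement TATCG -> reversed GCTAT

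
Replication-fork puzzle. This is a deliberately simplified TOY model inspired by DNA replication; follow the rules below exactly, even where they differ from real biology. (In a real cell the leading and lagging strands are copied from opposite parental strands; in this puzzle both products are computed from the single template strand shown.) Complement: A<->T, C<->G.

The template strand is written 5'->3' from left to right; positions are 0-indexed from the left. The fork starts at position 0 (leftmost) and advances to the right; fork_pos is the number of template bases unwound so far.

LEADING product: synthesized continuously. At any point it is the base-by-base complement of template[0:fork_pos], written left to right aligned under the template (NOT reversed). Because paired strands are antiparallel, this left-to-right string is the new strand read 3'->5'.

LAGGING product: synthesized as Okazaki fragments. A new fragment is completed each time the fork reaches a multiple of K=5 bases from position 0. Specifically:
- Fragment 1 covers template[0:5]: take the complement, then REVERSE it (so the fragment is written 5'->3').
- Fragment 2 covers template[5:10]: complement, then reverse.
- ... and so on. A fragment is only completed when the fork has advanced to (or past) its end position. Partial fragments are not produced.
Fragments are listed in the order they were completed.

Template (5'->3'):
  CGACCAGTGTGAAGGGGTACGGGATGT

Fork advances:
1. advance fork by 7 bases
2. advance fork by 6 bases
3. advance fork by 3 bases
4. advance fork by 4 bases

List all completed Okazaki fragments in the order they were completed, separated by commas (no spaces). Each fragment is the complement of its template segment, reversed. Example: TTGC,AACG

Step 1: advance 7 -> fork_pos = 0 + 7 = 7. Reached multiple(s) of 5: 5 -> fragment 1 completed (1 total).
Step 2: advance 6 -> fork_pos = 7 + 6 = 13. Reached multiple(s) of 5: 10 -> fragment 2 completed (2 total).
Step 3: advance 3 -> fork_pos = 13 + 3 = 16. Reached multiple(s) of 5: 15 -> fragment 3 completed (3 total).
Step 4: advance 4 -> fork_pos = 16 + 4 = 20. Reached multiple(s) of 5: 20 -> fragment 4 completed (4 total).
Final fork_pos = 20, so 4 fragment(s) are complete. Build each: template segment -> complement -> reverse.
Fragment 1: template[0:5] = CGACC -> complement GCTGG -> reversed GGTCG
Fragment 2: template[5:10] = AGTGT -> complement TCACA -> reversed ACACT
Fragment 3: template[10:15] = GAAGG -> complement CTTCC -> reversed CCTTC
Fragment 4: template[15:20] = GGTAC -> complement CCATG -> reversed GTACC

Answer: GGTCG,ACACT,CCTTC,GTACC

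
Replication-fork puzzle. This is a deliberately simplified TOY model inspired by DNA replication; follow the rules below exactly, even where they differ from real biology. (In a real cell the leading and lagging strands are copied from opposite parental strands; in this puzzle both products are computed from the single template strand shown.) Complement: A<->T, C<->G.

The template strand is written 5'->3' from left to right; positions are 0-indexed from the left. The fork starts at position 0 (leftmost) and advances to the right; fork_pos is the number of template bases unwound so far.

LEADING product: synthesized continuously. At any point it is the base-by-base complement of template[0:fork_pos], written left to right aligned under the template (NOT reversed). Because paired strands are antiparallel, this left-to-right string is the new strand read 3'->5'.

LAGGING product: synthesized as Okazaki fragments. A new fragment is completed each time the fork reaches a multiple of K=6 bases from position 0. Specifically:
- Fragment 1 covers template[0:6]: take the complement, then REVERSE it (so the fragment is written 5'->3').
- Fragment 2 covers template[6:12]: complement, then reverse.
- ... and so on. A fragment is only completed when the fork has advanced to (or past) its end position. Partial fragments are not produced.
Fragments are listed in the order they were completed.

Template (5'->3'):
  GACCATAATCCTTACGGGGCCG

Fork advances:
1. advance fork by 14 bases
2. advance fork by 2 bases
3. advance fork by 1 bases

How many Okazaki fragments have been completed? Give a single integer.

Step 1: advance 14 -> fork_pos = 0 + 14 = 14. Reached multiple(s) of 6: 6, 12 -> fragments 1-2 completed (2 total).
Step 2: advance 2 -> fork_pos = 14 + 2 = 16. Next multiple of 6 is 18 (not reached); still 2 fragment(s).
Step 3: advance 1 -> fork_pos = 16 + 1 = 17. Next multiple of 6 is 18 (not reached); still 2 fragment(s).
Check: final fork_pos = 17; the multiples of 6 that are <= 17 are 6..12 -> 17 // 6 = 2 completed fragment(s).

Answer: 2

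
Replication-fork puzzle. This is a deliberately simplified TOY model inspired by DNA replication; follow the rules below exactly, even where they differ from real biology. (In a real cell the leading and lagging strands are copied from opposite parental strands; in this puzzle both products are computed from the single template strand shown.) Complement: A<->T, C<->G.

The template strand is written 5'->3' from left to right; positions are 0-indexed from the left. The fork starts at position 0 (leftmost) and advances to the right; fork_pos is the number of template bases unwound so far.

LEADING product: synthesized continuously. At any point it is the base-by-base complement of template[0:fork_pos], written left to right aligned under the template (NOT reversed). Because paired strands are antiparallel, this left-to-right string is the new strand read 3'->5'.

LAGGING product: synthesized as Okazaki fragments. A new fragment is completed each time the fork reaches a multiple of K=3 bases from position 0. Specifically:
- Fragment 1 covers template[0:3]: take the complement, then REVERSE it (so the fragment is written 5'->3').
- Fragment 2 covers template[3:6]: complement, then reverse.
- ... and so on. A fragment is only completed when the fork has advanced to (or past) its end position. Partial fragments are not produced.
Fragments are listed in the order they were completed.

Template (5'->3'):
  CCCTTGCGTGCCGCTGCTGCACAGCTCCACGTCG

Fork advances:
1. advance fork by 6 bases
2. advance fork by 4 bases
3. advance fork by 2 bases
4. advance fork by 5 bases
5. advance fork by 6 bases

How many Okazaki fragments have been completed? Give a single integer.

Answer: 7

Derivation:
Step 1: advance 6 -> fork_pos = 0 + 6 = 6. Reached multiple(s) of 3: 3, 6 -> fragments 1-2 completed (2 total).
Step 2: advance 4 -> fork_pos = 6 + 4 = 10. Reached multiple(s) of 3: 9 -> fragment 3 completed (3 total).
Step 3: advance 2 -> fork_pos = 10 + 2 = 12. Reached multiple(s) of 3: 12 -> fragment 4 completed (4 total).
Step 4: advance 5 -> fork_pos = 12 + 5 = 17. Reached multiple(s) of 3: 15 -> fragment 5 completed (5 total).
Step 5: advance 6 -> fork_pos = 17 + 6 = 23. Reached multiple(s) of 3: 18, 21 -> fragments 6-7 completed (7 total).
Check: final fork_pos = 23; the multiples of 3 that are <= 23 are 3..21 -> 23 // 3 = 7 completed fragment(s).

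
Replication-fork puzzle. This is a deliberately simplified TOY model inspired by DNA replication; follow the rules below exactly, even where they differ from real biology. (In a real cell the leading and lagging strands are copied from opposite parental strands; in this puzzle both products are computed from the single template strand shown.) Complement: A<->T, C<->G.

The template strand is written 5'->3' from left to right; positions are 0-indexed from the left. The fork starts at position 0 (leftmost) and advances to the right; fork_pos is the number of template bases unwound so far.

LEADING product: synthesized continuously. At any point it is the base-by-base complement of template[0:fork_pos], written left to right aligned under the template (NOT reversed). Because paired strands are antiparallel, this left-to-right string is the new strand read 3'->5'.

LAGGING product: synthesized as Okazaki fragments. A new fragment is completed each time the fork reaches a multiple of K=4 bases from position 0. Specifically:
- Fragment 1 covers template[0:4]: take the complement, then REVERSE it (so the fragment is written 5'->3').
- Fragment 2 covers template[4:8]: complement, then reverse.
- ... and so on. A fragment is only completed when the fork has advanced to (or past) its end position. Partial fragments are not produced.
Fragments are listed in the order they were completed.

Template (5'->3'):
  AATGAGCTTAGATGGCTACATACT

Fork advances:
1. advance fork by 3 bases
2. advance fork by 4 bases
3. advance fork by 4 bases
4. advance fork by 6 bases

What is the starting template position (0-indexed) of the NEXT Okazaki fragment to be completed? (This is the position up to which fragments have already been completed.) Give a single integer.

Step 1: advance 3 -> fork_pos = 0 + 3 = 3. Next multiple of 4 is 4 (not reached); still 0 fragment(s).
Step 2: advance 4 -> fork_pos = 3 + 4 = 7. Reached multiple(s) of 4: 4 -> fragment 1 completed (1 total).
Step 3: advance 4 -> fork_pos = 7 + 4 = 11. Reached multiple(s) of 4: 8 -> fragment 2 completed (2 total).
Step 4: advance 6 -> fork_pos = 11 + 6 = 17. Reached multiple(s) of 4: 12, 16 -> fragments 3-4 completed (4 total).
4 fragment(s) completed, covering template[0:16] (4 x 4 = 16). The next fragment, fragment 5, covers template[16:20], so it starts at position 16.

Answer: 16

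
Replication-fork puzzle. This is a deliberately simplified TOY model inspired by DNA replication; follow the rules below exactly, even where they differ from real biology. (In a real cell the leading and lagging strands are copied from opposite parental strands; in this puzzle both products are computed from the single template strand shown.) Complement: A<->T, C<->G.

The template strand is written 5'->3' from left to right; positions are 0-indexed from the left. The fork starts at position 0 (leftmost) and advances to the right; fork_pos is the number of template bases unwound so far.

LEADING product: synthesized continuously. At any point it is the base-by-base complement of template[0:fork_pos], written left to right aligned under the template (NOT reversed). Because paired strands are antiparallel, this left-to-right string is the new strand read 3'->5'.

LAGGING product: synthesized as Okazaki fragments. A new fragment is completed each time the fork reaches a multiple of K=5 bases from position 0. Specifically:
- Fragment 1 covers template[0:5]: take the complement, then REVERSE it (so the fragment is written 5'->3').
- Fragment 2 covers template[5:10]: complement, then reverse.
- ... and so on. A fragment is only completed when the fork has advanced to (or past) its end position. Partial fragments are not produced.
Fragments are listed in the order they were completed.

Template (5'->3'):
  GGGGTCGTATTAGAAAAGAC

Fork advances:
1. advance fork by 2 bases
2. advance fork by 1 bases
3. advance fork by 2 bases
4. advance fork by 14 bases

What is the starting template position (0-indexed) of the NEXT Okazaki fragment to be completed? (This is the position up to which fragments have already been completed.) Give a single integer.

Answer: 15

Derivation:
Step 1: advance 2 -> fork_pos = 0 + 2 = 2. Next multiple of 5 is 5 (not reached); still 0 fragment(s).
Step 2: advance 1 -> fork_pos = 2 + 1 = 3. Next multiple of 5 is 5 (not reached); still 0 fragment(s).
Step 3: advance 2 -> fork_pos = 3 + 2 = 5. Reached multiple(s) of 5: 5 -> fragment 1 completed (1 total).
Step 4: advance 14 -> fork_pos = 5 + 14 = 19. Reached multiple(s) of 5: 10, 15 -> fragments 2-3 completed (3 total).
3 fragment(s) completed, covering template[0:15] (3 x 5 = 15). The next fragment, fragment 4, covers template[15:20], so it starts at position 15.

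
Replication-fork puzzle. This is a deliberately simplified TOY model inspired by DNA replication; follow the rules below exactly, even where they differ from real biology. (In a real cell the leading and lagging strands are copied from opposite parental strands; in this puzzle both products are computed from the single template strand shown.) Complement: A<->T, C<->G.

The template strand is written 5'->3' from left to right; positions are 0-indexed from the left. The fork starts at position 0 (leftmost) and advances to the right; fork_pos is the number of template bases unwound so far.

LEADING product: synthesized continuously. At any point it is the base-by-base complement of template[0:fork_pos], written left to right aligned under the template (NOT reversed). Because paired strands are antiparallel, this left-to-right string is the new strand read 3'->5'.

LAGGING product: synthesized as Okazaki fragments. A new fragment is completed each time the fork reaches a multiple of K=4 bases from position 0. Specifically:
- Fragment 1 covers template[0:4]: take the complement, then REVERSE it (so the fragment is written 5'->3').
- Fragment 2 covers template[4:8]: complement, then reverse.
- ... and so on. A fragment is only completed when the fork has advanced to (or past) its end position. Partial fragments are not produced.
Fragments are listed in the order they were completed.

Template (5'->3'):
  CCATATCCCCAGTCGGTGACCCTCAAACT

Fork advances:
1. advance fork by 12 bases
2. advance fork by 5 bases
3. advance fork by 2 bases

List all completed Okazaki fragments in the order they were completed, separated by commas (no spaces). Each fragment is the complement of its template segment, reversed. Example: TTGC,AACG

Step 1: advance 12 -> fork_pos = 0 + 12 = 12. Reached multiple(s) of 4: 4, 8, 12 -> fragments 1-3 completed (3 total).
Step 2: advance 5 -> fork_pos = 12 + 5 = 17. Reached multiple(s) of 4: 16 -> fragment 4 completed (4 total).
Step 3: advance 2 -> fork_pos = 17 + 2 = 19. Next multiple of 4 is 20 (not reached); still 4 fragment(s).
Final fork_pos = 19, so 4 fragment(s) are complete. Build each: template segment -> complement -> reverse.
Fragment 1: template[0:4] = CCAT -> complement GGTA -> reversed ATGG
Fragment 2: template[4:8] = ATCC -> complement TAGG -> reversed GGAT
Fragment 3: template[8:12] = CCAG -> complement GGTC -> reversed CTGG
Fragment 4: template[12:16] = TCGG -> complement AGCC -> reversed CCGA

Answer: ATGG,GGAT,CTGG,CCGA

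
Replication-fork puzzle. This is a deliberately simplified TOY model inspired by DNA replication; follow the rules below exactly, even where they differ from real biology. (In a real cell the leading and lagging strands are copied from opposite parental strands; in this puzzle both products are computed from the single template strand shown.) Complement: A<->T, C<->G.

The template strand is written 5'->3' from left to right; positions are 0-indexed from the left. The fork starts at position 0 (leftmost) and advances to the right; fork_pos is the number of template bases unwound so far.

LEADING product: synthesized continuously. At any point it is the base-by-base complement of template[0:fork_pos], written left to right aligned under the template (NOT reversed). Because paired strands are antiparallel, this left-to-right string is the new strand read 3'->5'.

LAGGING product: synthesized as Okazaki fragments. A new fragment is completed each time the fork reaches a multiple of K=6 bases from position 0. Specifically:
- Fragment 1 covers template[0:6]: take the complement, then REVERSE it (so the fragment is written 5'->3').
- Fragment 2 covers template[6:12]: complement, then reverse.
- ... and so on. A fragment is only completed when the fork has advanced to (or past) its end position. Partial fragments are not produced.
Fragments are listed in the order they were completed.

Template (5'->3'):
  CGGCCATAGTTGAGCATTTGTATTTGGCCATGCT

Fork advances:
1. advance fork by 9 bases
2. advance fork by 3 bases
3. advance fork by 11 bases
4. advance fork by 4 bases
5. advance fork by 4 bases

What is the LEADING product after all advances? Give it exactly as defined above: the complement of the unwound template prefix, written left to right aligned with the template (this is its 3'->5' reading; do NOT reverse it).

Answer: GCCGGTATCAACTCGTAAACATAAACCGGTA

Derivation:
Step 1: advance 9 -> fork_pos = 0 + 9 = 9.
Step 2: advance 3 -> fork_pos = 9 + 3 = 12.
Step 3: advance 11 -> fork_pos = 12 + 11 = 23.
Step 4: advance 4 -> fork_pos = 23 + 4 = 27.
Step 5: advance 4 -> fork_pos = 27 + 4 = 31.
Unwound prefix: template[0:31] = CGGCCATAGTTGAGCATTTGTATTTGGCCAT
Complement it base by base (A<->T, C<->G), keeping left-to-right order:
  [0:5] CGGCC -> GCCGG
  [5:10] ATAGT -> TATCA
  [10:15] TGAGC -> ACTCG
  [15:20] ATTTG -> TAAAC
  [20:25] TATTT -> ATAAA
  [25:30] GGCCA -> CCGGT
  [30:31] T -> A
Concatenate: GCCGGTATCAACTCGTAAACATAAACCGGTA (length 31; written aligned with the template, i.e. 3'->5').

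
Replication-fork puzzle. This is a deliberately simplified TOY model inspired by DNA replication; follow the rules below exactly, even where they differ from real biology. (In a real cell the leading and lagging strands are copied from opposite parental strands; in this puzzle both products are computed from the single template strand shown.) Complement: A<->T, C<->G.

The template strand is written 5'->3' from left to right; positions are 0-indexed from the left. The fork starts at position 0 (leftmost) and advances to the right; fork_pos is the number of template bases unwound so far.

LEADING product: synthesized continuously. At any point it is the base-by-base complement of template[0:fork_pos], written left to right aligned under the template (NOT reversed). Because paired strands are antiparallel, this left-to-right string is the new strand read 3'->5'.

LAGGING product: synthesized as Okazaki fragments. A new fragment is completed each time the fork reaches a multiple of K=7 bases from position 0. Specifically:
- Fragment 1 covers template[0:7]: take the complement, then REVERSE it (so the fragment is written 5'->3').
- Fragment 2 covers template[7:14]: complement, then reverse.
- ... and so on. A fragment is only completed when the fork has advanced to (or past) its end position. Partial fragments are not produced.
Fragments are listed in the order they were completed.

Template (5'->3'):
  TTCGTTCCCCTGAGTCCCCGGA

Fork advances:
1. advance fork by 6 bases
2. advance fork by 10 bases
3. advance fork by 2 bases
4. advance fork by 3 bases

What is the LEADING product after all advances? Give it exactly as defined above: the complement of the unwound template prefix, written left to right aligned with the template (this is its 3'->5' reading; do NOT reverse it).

Step 1: advance 6 -> fork_pos = 0 + 6 = 6.
Step 2: advance 10 -> fork_pos = 6 + 10 = 16.
Step 3: advance 2 -> fork_pos = 16 + 2 = 18.
Step 4: advance 3 -> fork_pos = 18 + 3 = 21.
Unwound prefix: template[0:21] = TTCGTTCCCCTGAGTCCCCGG
Complement it base by base (A<->T, C<->G), keeping left-to-right order:
  [0:5] TTCGT -> AAGCA
  [5:10] TCCCC -> AGGGG
  [10:15] TGAGT -> ACTCA
  [15:20] CCCCG -> GGGGC
  [20:21] G -> C
Concatenate: AAGCAAGGGGACTCAGGGGCC (length 21; written aligned with the template, i.e. 3'->5').

Answer: AAGCAAGGGGACTCAGGGGCC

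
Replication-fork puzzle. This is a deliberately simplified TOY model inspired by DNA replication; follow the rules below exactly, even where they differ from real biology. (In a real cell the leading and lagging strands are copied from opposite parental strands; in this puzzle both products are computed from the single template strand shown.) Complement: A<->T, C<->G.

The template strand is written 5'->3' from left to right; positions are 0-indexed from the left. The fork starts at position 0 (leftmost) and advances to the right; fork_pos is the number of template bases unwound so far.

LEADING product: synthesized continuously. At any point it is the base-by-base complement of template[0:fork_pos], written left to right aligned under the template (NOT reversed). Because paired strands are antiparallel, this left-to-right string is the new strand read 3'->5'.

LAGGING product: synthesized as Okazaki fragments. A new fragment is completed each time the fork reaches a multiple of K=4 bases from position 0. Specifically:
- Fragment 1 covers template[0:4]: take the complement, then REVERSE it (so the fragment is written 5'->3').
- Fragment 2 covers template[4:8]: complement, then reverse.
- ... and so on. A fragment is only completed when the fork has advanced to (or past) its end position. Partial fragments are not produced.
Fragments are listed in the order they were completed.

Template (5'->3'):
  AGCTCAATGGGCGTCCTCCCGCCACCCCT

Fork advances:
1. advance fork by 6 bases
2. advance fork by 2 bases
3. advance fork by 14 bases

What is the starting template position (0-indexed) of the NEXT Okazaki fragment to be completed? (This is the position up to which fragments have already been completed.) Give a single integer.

Answer: 20

Derivation:
Step 1: advance 6 -> fork_pos = 0 + 6 = 6. Reached multiple(s) of 4: 4 -> fragment 1 completed (1 total).
Step 2: advance 2 -> fork_pos = 6 + 2 = 8. Reached multiple(s) of 4: 8 -> fragment 2 completed (2 total).
Step 3: advance 14 -> fork_pos = 8 + 14 = 22. Reached multiple(s) of 4: 12, 16, 20 -> fragments 3-5 completed (5 total).
5 fragment(s) completed, covering template[0:20] (5 x 4 = 20). The next fragment, fragment 6, covers template[20:24], so it starts at position 20.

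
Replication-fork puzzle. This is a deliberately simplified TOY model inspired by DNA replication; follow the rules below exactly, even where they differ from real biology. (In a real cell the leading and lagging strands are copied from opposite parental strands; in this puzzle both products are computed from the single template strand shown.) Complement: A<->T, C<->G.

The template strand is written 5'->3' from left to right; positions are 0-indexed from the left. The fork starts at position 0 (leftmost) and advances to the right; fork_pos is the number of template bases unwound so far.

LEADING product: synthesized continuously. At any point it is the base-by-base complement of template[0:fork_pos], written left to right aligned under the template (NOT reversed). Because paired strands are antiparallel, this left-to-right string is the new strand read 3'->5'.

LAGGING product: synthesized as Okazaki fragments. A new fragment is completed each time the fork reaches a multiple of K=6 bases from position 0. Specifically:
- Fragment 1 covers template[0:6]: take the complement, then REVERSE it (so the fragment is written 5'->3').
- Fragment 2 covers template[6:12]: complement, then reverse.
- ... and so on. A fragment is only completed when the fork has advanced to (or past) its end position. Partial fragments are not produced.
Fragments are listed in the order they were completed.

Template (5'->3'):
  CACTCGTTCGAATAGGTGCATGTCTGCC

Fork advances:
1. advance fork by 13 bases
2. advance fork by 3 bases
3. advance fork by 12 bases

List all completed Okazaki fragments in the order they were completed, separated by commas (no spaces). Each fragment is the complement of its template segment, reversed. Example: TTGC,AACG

Step 1: advance 13 -> fork_pos = 0 + 13 = 13. Reached multiple(s) of 6: 6, 12 -> fragments 1-2 completed (2 total).
Step 2: advance 3 -> fork_pos = 13 + 3 = 16. Next multiple of 6 is 18 (not reached); still 2 fragment(s).
Step 3: advance 12 -> fork_pos = 16 + 12 = 28. Reached multiple(s) of 6: 18, 24 -> fragments 3-4 completed (4 total).
Final fork_pos = 28, so 4 fragment(s) are complete. Build each: template segment -> complement -> reverse.
Fragment 1: template[0:6] = CACTCG -> complement GTGAGC -> reversed CGAGTG
Fragment 2: template[6:12] = TTCGAA -> complement AAGCTT -> reversed TTCGAA
Fragment 3: template[12:18] = TAGGTG -> complement ATCCAC -> reversed CACCTA
Fragment 4: template[18:24] = CATGTC -> complement GTACAG -> reversed GACATG

Answer: CGAGTG,TTCGAA,CACCTA,GACATG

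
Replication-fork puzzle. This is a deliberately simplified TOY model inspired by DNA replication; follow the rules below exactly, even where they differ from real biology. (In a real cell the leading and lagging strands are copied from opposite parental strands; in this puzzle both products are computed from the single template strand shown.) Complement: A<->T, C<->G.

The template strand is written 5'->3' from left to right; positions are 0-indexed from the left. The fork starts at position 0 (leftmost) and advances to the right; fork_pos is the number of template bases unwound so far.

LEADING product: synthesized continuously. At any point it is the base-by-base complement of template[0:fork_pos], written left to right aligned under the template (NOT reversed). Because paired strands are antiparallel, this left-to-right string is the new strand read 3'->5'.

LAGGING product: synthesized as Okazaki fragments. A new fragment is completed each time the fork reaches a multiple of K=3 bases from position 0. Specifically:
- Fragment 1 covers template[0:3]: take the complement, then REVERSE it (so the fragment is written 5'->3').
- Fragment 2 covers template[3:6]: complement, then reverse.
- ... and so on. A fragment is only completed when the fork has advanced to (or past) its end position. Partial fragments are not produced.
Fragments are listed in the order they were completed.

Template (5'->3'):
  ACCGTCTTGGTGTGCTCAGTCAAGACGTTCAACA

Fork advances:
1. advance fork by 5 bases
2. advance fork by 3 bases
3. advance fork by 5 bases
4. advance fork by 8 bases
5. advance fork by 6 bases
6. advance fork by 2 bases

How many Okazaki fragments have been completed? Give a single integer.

Step 1: advance 5 -> fork_pos = 0 + 5 = 5. Reached multiple(s) of 3: 3 -> fragment 1 completed (1 total).
Step 2: advance 3 -> fork_pos = 5 + 3 = 8. Reached multiple(s) of 3: 6 -> fragment 2 completed (2 total).
Step 3: advance 5 -> fork_pos = 8 + 5 = 13. Reached multiple(s) of 3: 9, 12 -> fragments 3-4 completed (4 total).
Step 4: advance 8 -> fork_pos = 13 + 8 = 21. Reached multiple(s) of 3: 15, 18, 21 -> fragments 5-7 completed (7 total).
Step 5: advance 6 -> fork_pos = 21 + 6 = 27. Reached multiple(s) of 3: 24, 27 -> fragments 8-9 completed (9 total).
Step 6: advance 2 -> fork_pos = 27 + 2 = 29. Next multiple of 3 is 30 (not reached); still 9 fragment(s).
Check: final fork_pos = 29; the multiples of 3 that are <= 29 are 3..27 -> 29 // 3 = 9 completed fragment(s).

Answer: 9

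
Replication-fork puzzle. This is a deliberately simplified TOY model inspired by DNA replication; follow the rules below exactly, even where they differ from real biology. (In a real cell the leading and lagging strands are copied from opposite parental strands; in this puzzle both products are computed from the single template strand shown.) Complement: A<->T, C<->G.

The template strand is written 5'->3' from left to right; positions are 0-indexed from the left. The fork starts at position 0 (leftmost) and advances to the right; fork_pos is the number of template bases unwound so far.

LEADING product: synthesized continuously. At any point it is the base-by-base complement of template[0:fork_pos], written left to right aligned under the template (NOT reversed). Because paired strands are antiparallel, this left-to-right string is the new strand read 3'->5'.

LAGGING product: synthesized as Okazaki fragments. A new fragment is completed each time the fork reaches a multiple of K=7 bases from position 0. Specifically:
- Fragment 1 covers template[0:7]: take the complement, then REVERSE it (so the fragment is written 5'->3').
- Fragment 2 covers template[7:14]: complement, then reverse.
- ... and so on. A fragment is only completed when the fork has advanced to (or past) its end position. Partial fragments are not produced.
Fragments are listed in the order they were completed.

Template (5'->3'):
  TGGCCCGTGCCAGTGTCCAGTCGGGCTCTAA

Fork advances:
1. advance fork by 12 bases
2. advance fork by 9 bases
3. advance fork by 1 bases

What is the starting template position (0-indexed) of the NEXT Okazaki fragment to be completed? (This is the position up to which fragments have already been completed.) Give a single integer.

Step 1: advance 12 -> fork_pos = 0 + 12 = 12. Reached multiple(s) of 7: 7 -> fragment 1 completed (1 total).
Step 2: advance 9 -> fork_pos = 12 + 9 = 21. Reached multiple(s) of 7: 14, 21 -> fragments 2-3 completed (3 total).
Step 3: advance 1 -> fork_pos = 21 + 1 = 22. Next multiple of 7 is 28 (not reached); still 3 fragment(s).
3 fragment(s) completed, covering template[0:21] (3 x 7 = 21). The next fragment, fragment 4, covers template[21:28], so it starts at position 21.

Answer: 21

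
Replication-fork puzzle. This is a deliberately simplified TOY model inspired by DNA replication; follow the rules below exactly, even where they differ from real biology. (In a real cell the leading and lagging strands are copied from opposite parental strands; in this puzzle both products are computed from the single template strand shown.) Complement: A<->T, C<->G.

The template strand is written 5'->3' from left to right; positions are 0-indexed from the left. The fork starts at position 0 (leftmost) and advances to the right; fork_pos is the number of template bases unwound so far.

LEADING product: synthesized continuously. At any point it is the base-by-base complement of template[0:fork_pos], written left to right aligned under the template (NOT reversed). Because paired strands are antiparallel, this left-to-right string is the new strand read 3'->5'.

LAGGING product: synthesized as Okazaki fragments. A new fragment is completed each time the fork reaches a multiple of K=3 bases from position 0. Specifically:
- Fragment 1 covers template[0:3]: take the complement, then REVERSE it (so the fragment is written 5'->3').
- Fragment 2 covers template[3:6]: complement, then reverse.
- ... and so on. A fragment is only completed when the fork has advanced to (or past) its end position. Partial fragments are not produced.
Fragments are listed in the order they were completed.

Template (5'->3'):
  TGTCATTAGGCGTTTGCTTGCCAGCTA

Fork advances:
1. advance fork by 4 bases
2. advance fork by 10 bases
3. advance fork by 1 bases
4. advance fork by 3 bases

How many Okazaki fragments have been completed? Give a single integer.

Answer: 6

Derivation:
Step 1: advance 4 -> fork_pos = 0 + 4 = 4. Reached multiple(s) of 3: 3 -> fragment 1 completed (1 total).
Step 2: advance 10 -> fork_pos = 4 + 10 = 14. Reached multiple(s) of 3: 6, 9, 12 -> fragments 2-4 completed (4 total).
Step 3: advance 1 -> fork_pos = 14 + 1 = 15. Reached multiple(s) of 3: 15 -> fragment 5 completed (5 total).
Step 4: advance 3 -> fork_pos = 15 + 3 = 18. Reached multiple(s) of 3: 18 -> fragment 6 completed (6 total).
Check: final fork_pos = 18; the multiples of 3 that are <= 18 are 3..18 -> 18 // 3 = 6 completed fragment(s).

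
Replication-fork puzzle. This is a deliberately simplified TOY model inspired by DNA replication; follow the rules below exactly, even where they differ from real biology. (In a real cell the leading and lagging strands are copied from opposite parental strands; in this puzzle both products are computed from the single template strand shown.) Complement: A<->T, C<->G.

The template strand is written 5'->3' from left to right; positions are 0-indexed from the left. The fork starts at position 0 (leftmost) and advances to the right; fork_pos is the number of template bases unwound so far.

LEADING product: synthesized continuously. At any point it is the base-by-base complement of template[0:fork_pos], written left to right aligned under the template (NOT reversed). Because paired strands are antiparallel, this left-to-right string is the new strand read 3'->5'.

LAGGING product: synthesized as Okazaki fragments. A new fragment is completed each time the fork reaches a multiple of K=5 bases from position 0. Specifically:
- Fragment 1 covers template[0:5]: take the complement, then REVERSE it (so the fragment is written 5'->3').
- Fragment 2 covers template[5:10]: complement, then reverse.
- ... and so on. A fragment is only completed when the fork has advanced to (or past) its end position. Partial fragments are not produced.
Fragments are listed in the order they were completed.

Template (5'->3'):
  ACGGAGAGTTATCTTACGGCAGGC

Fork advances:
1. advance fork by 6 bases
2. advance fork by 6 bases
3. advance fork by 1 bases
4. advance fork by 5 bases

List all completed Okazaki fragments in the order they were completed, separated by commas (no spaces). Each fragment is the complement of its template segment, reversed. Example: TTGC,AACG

Answer: TCCGT,AACTC,AAGAT

Derivation:
Step 1: advance 6 -> fork_pos = 0 + 6 = 6. Reached multiple(s) of 5: 5 -> fragment 1 completed (1 total).
Step 2: advance 6 -> fork_pos = 6 + 6 = 12. Reached multiple(s) of 5: 10 -> fragment 2 completed (2 total).
Step 3: advance 1 -> fork_pos = 12 + 1 = 13. Next multiple of 5 is 15 (not reached); still 2 fragment(s).
Step 4: advance 5 -> fork_pos = 13 + 5 = 18. Reached multiple(s) of 5: 15 -> fragment 3 completed (3 total).
Final fork_pos = 18, so 3 fragment(s) are complete. Build each: template segment -> complement -> reverse.
Fragment 1: template[0:5] = ACGGA -> complement TGCCT -> reversed TCCGT
Fragment 2: template[5:10] = GAGTT -> complement CTCAA -> reversed AACTC
Fragment 3: template[10:15] = ATCTT -> complement TAGAA -> reversed AAGAT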